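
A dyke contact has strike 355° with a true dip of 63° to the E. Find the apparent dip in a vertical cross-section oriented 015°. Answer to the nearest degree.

Angle between strike (355°) and section (015°): β = 20°.
tan α = tan 63° × sin 20° = 1.9626 × 0.3420 = 0.6713
apparent dip = arctan 0.6713 = 33.87°

34°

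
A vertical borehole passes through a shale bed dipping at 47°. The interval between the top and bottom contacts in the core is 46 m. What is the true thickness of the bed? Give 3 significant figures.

31.4 m

True thickness t = h · cos(dip) = 46 × cos 47°
t = 46 × 0.6820 = 31.372 m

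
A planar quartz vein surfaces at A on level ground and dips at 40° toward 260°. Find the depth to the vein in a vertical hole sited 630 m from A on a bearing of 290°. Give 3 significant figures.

458 m

The hole lies 30° from the dip direction, so the down-dip offset is 630 × cos 30° = 545.60 m.
Depth = down-dip offset × tan(dip) = 545.60 × tan 40° = 545.60 × 0.8391
Depth = 457.81 m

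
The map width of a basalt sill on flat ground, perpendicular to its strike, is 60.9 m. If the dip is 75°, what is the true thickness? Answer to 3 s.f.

True thickness t = w · sin(dip) = 60.9 × sin 75°
t = 60.9 × 0.9659 = 58.825 m

58.8 m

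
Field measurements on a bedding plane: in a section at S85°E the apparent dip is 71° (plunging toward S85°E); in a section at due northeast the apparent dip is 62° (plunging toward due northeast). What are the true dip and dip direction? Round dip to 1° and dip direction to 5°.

true dip 71°, dip direction 095°

Each apparent-dip line lies in the plane. As unit vectors (x east, y north, z up), v₁ plunges 71°→S85°E and v₂ plunges 62°→due northeast.
Cross product v₁ × v₂ gives the pole to the plane: n ∝ (0.339, -0.028, 0.117).
Dip δ = arctan(|n_h|/n_z) = arctan(0.340/0.117) = 71.0°.
Dip direction = atan2(0.339, -0.028) = 95° (azimuth of n's horizontal projection).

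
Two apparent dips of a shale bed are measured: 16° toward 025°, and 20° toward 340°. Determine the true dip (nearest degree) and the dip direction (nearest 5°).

Each apparent-dip line lies in the plane. As unit vectors (x east, y north, z up), v₁ plunges 16°→025° and v₂ plunges 20°→340°.
The plane normal is n = v₁ × v₂ ∝ (-0.055, 0.228, 0.639).
Dip δ = arctan(|n_h|/n_z) = arctan(0.234/0.639) = 20.1°.
The horizontal component of n points toward azimuth atan2(n_x, n_y) = 347°, the dip direction.

true dip 20°, dip direction 345°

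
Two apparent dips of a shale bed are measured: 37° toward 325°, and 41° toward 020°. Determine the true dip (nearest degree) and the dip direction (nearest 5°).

true dip 43°, dip direction 000°

Each apparent-dip line lies in the plane. As unit vectors (x east, y north, z up), v₁ plunges 37°→325° and v₂ plunges 41°→020°.
n = v₁ × v₂ = (0.002, 0.456, 0.494) (taken with n_z > 0).
tan δ = √(n_x²+n_y²)/n_z = 0.456/0.494, so δ = 42.7°.
The horizontal component of n points toward azimuth atan2(n_x, n_y) = 0°, the dip direction.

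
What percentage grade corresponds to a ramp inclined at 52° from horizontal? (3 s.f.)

128%

grade % = 100 × tan 52° = 100 × 1.2799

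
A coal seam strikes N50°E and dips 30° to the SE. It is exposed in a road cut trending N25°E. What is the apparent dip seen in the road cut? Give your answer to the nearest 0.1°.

The section lies 25° from the strike.
tan α = tan 30° × sin 25° = 0.5774 × 0.4226 = 0.2440
α = arctan(0.2440) = 13.71°

13.7°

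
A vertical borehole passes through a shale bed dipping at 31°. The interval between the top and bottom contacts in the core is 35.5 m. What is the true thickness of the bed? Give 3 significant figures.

30.4 m

True thickness t = h · cos(dip) = 35.5 × cos 31°
t = 35.5 × 0.8572 = 30.429 m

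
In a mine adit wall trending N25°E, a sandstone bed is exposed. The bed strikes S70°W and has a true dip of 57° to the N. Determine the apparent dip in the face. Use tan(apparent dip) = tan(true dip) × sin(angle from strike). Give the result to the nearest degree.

The section lies 45° from the strike.
tan α = tan 57° × sin 45° = 1.5399 × 0.7071 = 1.0888
apparent dip = arctan 1.0888 = 47.44°

47°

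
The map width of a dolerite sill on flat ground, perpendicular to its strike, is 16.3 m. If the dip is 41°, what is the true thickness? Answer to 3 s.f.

True thickness t = w · sin(dip) = 16.3 × sin 41°
t = 16.3 × 0.6561 = 10.694 m

10.7 m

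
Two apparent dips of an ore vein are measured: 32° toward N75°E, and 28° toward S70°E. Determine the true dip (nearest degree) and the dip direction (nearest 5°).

The two traces are lines in the plane: v₁ = (sin 75°·cos 32°, cos 75°·cos 32°, −sin 32°), v₂ = (sin 110°·cos 28°, cos 110°·cos 28°, −sin 28°).
The plane normal is n = v₁ × v₂ ∝ (0.263, 0.055, 0.429).
tan δ = √(n_x²+n_y²)/n_z = 0.269/0.429, so δ = 32.0°.
The horizontal component of n points toward azimuth atan2(n_x, n_y) = 78°, the dip direction.

true dip 32°, dip direction 080°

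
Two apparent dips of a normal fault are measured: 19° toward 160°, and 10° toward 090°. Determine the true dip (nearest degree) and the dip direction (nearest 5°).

true dip 19°, dip direction 150°

Each apparent-dip line lies in the plane. As unit vectors (x east, y north, z up), v₁ plunges 19°→160° and v₂ plunges 10°→090°.
n = v₁ × v₂ = (0.154, -0.264, 0.875) (taken with n_z > 0).
Dip δ = arctan(|n_h|/n_z) = arctan(0.306/0.875) = 19.3°.
Dip direction = azimuth of (n_x, n_y) = atan2(0.154, -0.264) = 150°.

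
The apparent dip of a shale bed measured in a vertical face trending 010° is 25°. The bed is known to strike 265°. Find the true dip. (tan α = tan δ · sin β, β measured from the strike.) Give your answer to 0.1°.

25.8°

β = acute angle between strike 265° and section 010° = 75°.
tan δ = tan α / sin β = tan 25° / sin 75° = 0.4663 / 0.9659 = 0.4828
true dip = arctan 0.4828 = 25.77°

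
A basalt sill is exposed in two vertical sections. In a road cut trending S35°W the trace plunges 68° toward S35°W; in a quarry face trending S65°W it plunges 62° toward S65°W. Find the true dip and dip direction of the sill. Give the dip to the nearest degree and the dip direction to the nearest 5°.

true dip 68°, dip direction 205°

Represent each trace as a vector plunging at its apparent dip toward its trend (east-north-up frame): v₁ = (-0.215, -0.307, -0.927), v₂ = (-0.425, -0.198, -0.883).
The plane normal is n = v₁ × v₂ ∝ (-0.087, -0.205, 0.088).
tan δ = √(n_x²+n_y²)/n_z = 0.222/0.088, so δ = 68.4°.
Dip direction = azimuth of (n_x, n_y) = atan2(-0.087, -0.205) = 203°.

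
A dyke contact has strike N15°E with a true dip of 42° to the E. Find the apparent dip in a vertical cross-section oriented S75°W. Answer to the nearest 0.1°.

37.9°

The section lies 60° from the strike.
tan(apparent dip) = tan 42° · sin 60° = 0.7798
α = arctan(0.7798) = 37.95°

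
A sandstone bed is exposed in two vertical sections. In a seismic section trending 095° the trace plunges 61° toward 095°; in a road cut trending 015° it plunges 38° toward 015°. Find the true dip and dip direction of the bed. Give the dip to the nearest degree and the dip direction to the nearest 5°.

true dip 62°, dip direction 080°

The two traces are lines in the plane: v₁ = (sin 95°·cos 61°, cos 95°·cos 61°, −sin 61°), v₂ = (sin 15°·cos 38°, cos 15°·cos 38°, −sin 38°).
n = v₁ × v₂ = (0.692, 0.119, 0.376) (taken with n_z > 0).
tan δ = √(n_x²+n_y²)/n_z = 0.702/0.376, so δ = 61.8°.
The horizontal component of n points toward azimuth atan2(n_x, n_y) = 80°, the dip direction.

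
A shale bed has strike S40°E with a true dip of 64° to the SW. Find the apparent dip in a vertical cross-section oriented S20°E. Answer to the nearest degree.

35°

The section lies 20° from the strike.
tan α = tan 64° × sin 20° = 2.0503 × 0.3420 = 0.7012
apparent dip = arctan 0.7012 = 35.04°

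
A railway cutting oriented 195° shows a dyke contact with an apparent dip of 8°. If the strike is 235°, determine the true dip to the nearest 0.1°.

12.3°

The section is 40° from the strike.
tan δ = tan α / sin β = tan 8° / sin 40° = 0.1405 / 0.6428 = 0.2186
δ = arctan(0.2186) = 12.33°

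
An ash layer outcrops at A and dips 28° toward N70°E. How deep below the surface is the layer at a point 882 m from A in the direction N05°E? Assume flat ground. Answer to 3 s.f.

The hole lies 65° from the dip direction, so the down-dip offset is 882 × cos 65° = 372.75 m.
Depth = down-dip offset × tan(dip) = 372.75 × tan 28° = 372.75 × 0.5317
Depth = 198.19 m

198 m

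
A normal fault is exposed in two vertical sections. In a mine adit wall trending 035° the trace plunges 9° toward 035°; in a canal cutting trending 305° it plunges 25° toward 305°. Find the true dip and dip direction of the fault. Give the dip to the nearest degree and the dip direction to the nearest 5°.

Represent each trace as a vector plunging at its apparent dip toward its trend (east-north-up frame): v₁ = (0.567, 0.809, -0.156), v₂ = (-0.742, 0.520, -0.423).
Cross product v₁ × v₂ gives the pole to the plane: n ∝ (-0.261, 0.356, 0.895).
True dip = arccos(n_z / |n|) = arccos(0.8971) = 26.2°.
Dip direction = azimuth of (n_x, n_y) = atan2(-0.261, 0.356) = 324°.

true dip 26°, dip direction 325°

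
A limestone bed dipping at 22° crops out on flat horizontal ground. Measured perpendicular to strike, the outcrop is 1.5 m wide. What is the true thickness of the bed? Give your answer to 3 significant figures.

True thickness t = w · sin(dip) = 1.5 × sin 22°
t = 1.5 × 0.3746 = 0.562 m

0.562 m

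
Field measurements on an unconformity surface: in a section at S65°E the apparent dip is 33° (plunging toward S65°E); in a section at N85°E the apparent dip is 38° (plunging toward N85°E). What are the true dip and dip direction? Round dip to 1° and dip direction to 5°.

Each apparent-dip line lies in the plane. As unit vectors (x east, y north, z up), v₁ plunges 33°→S65°E and v₂ plunges 38°→N85°E.
Cross product v₁ × v₂ gives the pole to the plane: n ∝ (0.256, 0.040, 0.330).
tan δ = √(n_x²+n_y²)/n_z = 0.259/0.330, so δ = 38.1°.
The horizontal component of n points toward azimuth atan2(n_x, n_y) = 81°, the dip direction.

true dip 38°, dip direction 080°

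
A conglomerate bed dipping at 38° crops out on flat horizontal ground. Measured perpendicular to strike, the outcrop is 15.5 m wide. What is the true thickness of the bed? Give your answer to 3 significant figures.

True thickness t = w · sin(dip) = 15.5 × sin 38°
t = 15.5 × 0.6157 = 9.543 m

9.54 m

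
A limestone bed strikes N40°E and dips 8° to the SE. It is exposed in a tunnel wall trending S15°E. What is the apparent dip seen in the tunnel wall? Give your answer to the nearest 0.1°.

6.6°

The strike is N40°E and the section trends S15°E; the acute angle between them is β = 55°.
tan α = tan 8° × sin 55° = 0.1405 × 0.8192 = 0.1151
α = arctan(0.1151) = 6.57°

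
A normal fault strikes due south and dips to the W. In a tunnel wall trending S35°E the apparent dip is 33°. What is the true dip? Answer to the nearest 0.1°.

β = acute angle between strike due south and section S35°E = 35°.
tan δ = tan α / sin β = tan 33° / sin 35° = 0.6494 / 0.5736 = 1.1322
δ = arctan(1.1322) = 48.55°

48.5°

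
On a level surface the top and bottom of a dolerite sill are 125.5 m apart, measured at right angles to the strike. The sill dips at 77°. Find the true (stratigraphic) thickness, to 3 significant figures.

122 m

True thickness t = w · sin(dip) = 125.5 × sin 77°
t = 125.5 × 0.9744 = 122.283 m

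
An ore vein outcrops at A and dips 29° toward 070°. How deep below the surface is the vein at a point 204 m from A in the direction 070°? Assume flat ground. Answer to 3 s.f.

The hole is directly down-dip from the outcrop, so the down-dip offset is 204 m.
Depth = down-dip offset × tan(dip) = 204.00 × tan 29° = 204.00 × 0.5543
Depth = 113.08 m

113 m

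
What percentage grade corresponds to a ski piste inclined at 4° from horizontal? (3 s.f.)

6.99%

grade % = 100 × tan 4° = 100 × 0.0699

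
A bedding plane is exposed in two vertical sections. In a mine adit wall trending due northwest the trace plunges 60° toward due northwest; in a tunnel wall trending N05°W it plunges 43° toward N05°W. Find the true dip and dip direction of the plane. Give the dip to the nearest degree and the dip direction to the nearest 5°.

The two traces are lines in the plane: v₁ = (sin 315°·cos 60°, cos 315°·cos 60°, −sin 60°), v₂ = (sin 355°·cos 43°, cos 355°·cos 43°, −sin 43°).
n = v₁ × v₂ = (-0.390, 0.186, 0.235) (taken with n_z > 0).
True dip = arccos(n_z / |n|) = arccos(0.4780) = 61.4°.
The horizontal component of n points toward azimuth atan2(n_x, n_y) = 295°, the dip direction.

true dip 61°, dip direction 295°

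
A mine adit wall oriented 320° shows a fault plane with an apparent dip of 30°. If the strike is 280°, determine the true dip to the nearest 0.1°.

41.9°

β = acute angle between strike 280° and section 320° = 40°.
tan δ = tan α / sin β = tan 30° / sin 40° = 0.5774 / 0.6428 = 0.8982
δ = arctan(0.8982) = 41.93°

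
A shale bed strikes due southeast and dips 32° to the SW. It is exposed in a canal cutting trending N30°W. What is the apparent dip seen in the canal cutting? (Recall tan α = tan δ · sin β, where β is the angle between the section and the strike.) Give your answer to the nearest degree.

The strike is due southeast and the section trends N30°W; the acute angle between them is β = 15°.
tan(apparent dip) = tan 32° · sin 15° = 0.1617
apparent dip = arctan 0.1617 = 9.19°

9°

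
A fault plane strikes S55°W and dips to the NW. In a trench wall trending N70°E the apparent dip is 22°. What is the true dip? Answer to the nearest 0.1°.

57.4°

The section is 15° from the strike.
tan δ = tan α / sin β = tan 22° / sin 15° = 0.4040 / 0.2588 = 1.5610
true dip = arctan 1.5610 = 57.36°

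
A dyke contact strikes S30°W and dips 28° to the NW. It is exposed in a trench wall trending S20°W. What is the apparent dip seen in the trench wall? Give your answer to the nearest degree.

5°

The section lies 10° from the strike.
tan(apparent dip) = tan 28° · sin 10° = 0.0923
α = arctan(0.0923) = 5.28°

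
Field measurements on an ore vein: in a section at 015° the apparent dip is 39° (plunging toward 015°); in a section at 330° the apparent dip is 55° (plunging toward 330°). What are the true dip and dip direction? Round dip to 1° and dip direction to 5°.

true dip 56°, dip direction 320°

The two traces are lines in the plane: v₁ = (sin 15°·cos 39°, cos 15°·cos 39°, −sin 39°), v₂ = (sin 330°·cos 55°, cos 330°·cos 55°, −sin 55°).
Cross product v₁ × v₂ gives the pole to the plane: n ∝ (-0.302, 0.345, 0.315).
Dip δ = arctan(|n_h|/n_z) = arctan(0.459/0.315) = 55.5°.
The horizontal component of n points toward azimuth atan2(n_x, n_y) = 319°, the dip direction.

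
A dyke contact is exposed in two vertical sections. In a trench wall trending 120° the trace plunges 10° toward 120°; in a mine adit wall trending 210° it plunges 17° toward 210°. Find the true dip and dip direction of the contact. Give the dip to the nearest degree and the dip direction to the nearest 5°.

The two traces are lines in the plane: v₁ = (sin 120°·cos 10°, cos 120°·cos 10°, −sin 10°), v₂ = (sin 210°·cos 17°, cos 210°·cos 17°, −sin 17°).
Cross product v₁ × v₂ gives the pole to the plane: n ∝ (-0.000, -0.332, 0.942).
tan δ = √(n_x²+n_y²)/n_z = 0.332/0.942, so δ = 19.4°.
Dip direction = azimuth of (n_x, n_y) = atan2(-0.000, -0.332) = 180°.

true dip 19°, dip direction 180°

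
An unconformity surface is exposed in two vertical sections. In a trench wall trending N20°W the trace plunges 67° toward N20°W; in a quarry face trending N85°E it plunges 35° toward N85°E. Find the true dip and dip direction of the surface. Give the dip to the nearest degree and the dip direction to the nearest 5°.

The two traces are lines in the plane: v₁ = (sin 340°·cos 67°, cos 340°·cos 67°, −sin 67°), v₂ = (sin 85°·cos 35°, cos 85°·cos 35°, −sin 35°).
The plane normal is n = v₁ × v₂ ∝ (0.145, 0.828, 0.309).
Dip δ = arctan(|n_h|/n_z) = arctan(0.840/0.309) = 69.8°.
Dip direction = atan2(0.145, 0.828) = 10° (azimuth of n's horizontal projection).

true dip 70°, dip direction 010°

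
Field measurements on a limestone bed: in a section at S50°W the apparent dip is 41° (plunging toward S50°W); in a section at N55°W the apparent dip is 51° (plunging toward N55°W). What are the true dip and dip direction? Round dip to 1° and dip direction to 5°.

Represent each trace as a vector plunging at its apparent dip toward its trend (east-north-up frame): v₁ = (-0.578, -0.485, -0.656), v₂ = (-0.516, 0.361, -0.777).
The plane normal is n = v₁ × v₂ ∝ (-0.614, 0.111, 0.459).
True dip = arccos(n_z / |n|) = arccos(0.5925) = 53.7°.
Dip direction = atan2(-0.614, 0.111) = 280° (azimuth of n's horizontal projection).

true dip 54°, dip direction 280°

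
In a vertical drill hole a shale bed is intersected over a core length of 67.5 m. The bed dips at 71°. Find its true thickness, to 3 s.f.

22.0 m

True thickness t = h · cos(dip) = 67.5 × cos 71°
t = 67.5 × 0.3256 = 21.976 m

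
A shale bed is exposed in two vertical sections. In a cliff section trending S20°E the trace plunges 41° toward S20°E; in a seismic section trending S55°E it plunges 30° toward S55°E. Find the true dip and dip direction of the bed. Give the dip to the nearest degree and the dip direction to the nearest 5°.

true dip 42°, dip direction 175°

Represent each trace as a vector plunging at its apparent dip toward its trend (east-north-up frame): v₁ = (0.258, -0.709, -0.656), v₂ = (0.709, -0.497, -0.500).
The plane normal is n = v₁ × v₂ ∝ (0.029, -0.336, 0.375).
Dip δ = arctan(|n_h|/n_z) = arctan(0.338/0.375) = 42.0°.
Dip direction = atan2(0.029, -0.336) = 175° (azimuth of n's horizontal projection).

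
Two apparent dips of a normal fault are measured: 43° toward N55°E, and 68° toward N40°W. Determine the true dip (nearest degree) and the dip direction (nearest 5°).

true dip 70°, dip direction 345°

The two traces are lines in the plane: v₁ = (sin 55°·cos 43°, cos 55°·cos 43°, −sin 43°), v₂ = (sin 320°·cos 68°, cos 320°·cos 68°, −sin 68°).
The plane normal is n = v₁ × v₂ ∝ (-0.193, 0.720, 0.273).
tan δ = √(n_x²+n_y²)/n_z = 0.745/0.273, so δ = 69.9°.
Dip direction = atan2(-0.193, 0.720) = 345° (azimuth of n's horizontal projection).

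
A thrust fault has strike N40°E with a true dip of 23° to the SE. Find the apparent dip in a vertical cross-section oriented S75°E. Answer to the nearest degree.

Angle between strike (N40°E) and section (S75°E): β = 65°.
tan(apparent dip) = tan 23° · sin 65° = 0.3847
apparent dip = arctan 0.3847 = 21.04°

21°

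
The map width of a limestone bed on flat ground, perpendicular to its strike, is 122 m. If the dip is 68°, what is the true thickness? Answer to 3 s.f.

True thickness t = w · sin(dip) = 122 × sin 68°
t = 122 × 0.9272 = 113.116 m

113 m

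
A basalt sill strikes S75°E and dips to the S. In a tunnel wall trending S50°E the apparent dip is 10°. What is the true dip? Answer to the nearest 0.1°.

22.6°

β = acute angle between strike S75°E and section S50°E = 25°.
tan δ = tan α / sin β = tan 10° / sin 25° = 0.1763 / 0.4226 = 0.4172
true dip = arctan 0.4172 = 22.65°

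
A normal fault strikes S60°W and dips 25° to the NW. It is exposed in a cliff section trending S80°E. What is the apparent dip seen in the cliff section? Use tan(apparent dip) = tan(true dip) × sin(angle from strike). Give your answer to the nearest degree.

17°

Angle between strike (S60°W) and section (S80°E): β = 40°.
tan(apparent dip) = tan 25° · sin 40° = 0.2997
apparent dip = arctan 0.2997 = 16.69°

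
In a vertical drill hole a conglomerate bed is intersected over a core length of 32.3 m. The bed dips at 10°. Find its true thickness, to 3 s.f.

31.8 m

True thickness t = h · cos(dip) = 32.3 × cos 10°
t = 32.3 × 0.9848 = 31.809 m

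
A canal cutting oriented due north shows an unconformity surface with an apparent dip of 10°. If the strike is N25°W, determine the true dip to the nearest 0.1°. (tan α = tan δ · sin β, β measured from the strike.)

β = acute angle between strike N25°W and section due north = 25°.
tan δ = tan α / sin β = tan 10° / sin 25° = 0.1763 / 0.4226 = 0.4172
true dip = arctan 0.4172 = 22.65°

22.6°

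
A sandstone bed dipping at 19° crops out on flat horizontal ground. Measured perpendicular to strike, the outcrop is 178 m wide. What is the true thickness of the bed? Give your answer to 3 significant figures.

True thickness t = w · sin(dip) = 178 × sin 19°
t = 178 × 0.3256 = 57.951 m

58.0 m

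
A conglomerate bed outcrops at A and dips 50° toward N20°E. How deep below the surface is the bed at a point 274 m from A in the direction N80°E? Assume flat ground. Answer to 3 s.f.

The hole lies 60° from the dip direction, so the down-dip offset is 274 × cos 60° = 137.00 m.
Depth = down-dip offset × tan(dip) = 137.00 × tan 50° = 137.00 × 1.1918
Depth = 163.27 m

163 m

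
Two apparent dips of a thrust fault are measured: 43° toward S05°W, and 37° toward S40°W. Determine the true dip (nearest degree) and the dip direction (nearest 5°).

Represent each trace as a vector plunging at its apparent dip toward its trend (east-north-up frame): v₁ = (-0.064, -0.729, -0.682), v₂ = (-0.513, -0.612, -0.602).
The plane normal is n = v₁ × v₂ ∝ (-0.021, -0.312, 0.335).
True dip = arccos(n_z / |n|) = arccos(0.7313) = 43.0°.
Dip direction = atan2(-0.021, -0.312) = 184° (azimuth of n's horizontal projection).

true dip 43°, dip direction 185°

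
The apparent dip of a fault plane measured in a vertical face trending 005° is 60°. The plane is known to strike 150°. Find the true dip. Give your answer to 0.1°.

71.7°

β = acute angle between strike 150° and section 005° = 35°.
tan δ = tan α / sin β = tan 60° / sin 35° = 1.7321 / 0.5736 = 3.0197
true dip = arctan 3.0197 = 71.68°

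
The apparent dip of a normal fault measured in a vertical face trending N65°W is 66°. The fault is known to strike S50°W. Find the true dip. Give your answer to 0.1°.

68.0°

The section is 65° from the strike.
tan δ = tan α / sin β = tan 66° / sin 65° = 2.2460 / 0.9063 = 2.4782
δ = arctan(2.4782) = 68.03°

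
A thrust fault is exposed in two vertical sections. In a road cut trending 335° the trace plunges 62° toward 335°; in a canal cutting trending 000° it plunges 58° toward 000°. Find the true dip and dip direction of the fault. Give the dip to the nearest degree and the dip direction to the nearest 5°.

The two traces are lines in the plane: v₁ = (sin 335°·cos 62°, cos 335°·cos 62°, −sin 62°), v₂ = (sin 0°·cos 58°, cos 0°·cos 58°, −sin 58°).
n = v₁ × v₂ = (-0.107, 0.168, 0.105) (taken with n_z > 0).
True dip = arccos(n_z / |n|) = arccos(0.4664) = 62.2°.
The horizontal component of n points toward azimuth atan2(n_x, n_y) = 328°, the dip direction.

true dip 62°, dip direction 330°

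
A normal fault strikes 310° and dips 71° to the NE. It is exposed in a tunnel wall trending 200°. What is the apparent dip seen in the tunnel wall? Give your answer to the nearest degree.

70°

The strike is 310° and the section trends 200°; the acute angle between them is β = 70°.
tan α = tan 71° × sin 70° = 2.9042 × 0.9397 = 2.7291
apparent dip = arctan 2.7291 = 69.88°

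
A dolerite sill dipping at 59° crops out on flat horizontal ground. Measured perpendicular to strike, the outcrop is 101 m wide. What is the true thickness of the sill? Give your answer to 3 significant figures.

True thickness t = w · sin(dip) = 101 × sin 59°
t = 101 × 0.8572 = 86.574 m

86.6 m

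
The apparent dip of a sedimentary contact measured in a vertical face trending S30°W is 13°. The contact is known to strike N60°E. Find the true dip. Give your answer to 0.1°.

24.8°

The section is 30° from the strike.
tan(true dip) = tan 13° / sin 30° = 0.4617
δ = arctan(0.4617) = 24.78°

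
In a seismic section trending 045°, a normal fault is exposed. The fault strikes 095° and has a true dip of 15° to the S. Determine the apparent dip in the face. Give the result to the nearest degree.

Angle between strike (095°) and section (045°): β = 50°.
tan(apparent dip) = tan 15° · sin 50° = 0.2053
α = arctan(0.2053) = 11.60°

12°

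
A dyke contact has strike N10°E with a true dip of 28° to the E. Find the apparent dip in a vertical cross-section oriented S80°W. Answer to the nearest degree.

27°

Angle between strike (N10°E) and section (S80°W): β = 70°.
tan α = tan 28° × sin 70° = 0.5317 × 0.9397 = 0.4996
α = arctan(0.4996) = 26.55°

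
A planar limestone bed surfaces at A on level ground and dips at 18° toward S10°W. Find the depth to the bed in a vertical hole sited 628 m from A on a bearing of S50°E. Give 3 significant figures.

The hole lies 60° from the dip direction, so the down-dip offset is 628 × cos 60° = 314.00 m.
Depth = down-dip offset × tan(dip) = 314.00 × tan 18° = 314.00 × 0.3249
Depth = 102.02 m

102 m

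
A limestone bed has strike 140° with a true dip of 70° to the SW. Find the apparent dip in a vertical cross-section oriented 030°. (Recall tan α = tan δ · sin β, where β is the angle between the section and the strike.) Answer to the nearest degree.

The section lies 70° from the strike.
tan(apparent dip) = tan 70° · sin 70° = 2.5818
α = arctan(2.5818) = 68.83°

69°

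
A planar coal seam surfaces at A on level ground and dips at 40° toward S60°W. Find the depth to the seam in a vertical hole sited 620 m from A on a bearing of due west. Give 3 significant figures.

451 m

The hole lies 30° from the dip direction, so the down-dip offset is 620 × cos 30° = 536.94 m.
Depth = down-dip offset × tan(dip) = 536.94 × tan 40° = 536.94 × 0.8391
Depth = 450.54 m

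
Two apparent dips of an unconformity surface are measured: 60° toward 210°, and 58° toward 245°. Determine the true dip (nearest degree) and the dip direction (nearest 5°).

Represent each trace as a vector plunging at its apparent dip toward its trend (east-north-up frame): v₁ = (-0.250, -0.433, -0.866), v₂ = (-0.480, -0.224, -0.848).
n = v₁ × v₂ = (-0.173, -0.204, 0.152) (taken with n_z > 0).
Dip δ = arctan(|n_h|/n_z) = arctan(0.268/0.152) = 60.4°.
Dip direction = atan2(-0.173, -0.204) = 220° (azimuth of n's horizontal projection).

true dip 60°, dip direction 220°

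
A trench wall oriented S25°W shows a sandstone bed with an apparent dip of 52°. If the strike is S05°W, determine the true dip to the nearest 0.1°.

75.0°

The section is 20° from the strike.
tan δ = tan α / sin β = tan 52° / sin 20° = 1.2799 / 0.3420 = 3.7423
δ = arctan(3.7423) = 75.04°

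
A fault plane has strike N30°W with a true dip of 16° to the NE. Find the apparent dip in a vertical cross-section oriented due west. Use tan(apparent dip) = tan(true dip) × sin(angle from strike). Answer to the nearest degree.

14°

Angle between strike (N30°W) and section (due west): β = 60°.
tan α = tan 16° × sin 60° = 0.2867 × 0.8660 = 0.2483
α = arctan(0.2483) = 13.95°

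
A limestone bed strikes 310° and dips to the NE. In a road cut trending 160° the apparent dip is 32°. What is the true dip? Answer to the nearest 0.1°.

51.3°

β = acute angle between strike 310° and section 160° = 30°.
tan δ = tan α / sin β = tan 32° / sin 30° = 0.6249 / 0.5000 = 1.2497
δ = arctan(1.2497) = 51.33°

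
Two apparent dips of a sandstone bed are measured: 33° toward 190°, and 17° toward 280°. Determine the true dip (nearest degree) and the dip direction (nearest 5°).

The two traces are lines in the plane: v₁ = (sin 190°·cos 33°, cos 190°·cos 33°, −sin 33°), v₂ = (sin 280°·cos 17°, cos 280°·cos 17°, −sin 17°).
Cross product v₁ × v₂ gives the pole to the plane: n ∝ (-0.332, -0.470, 0.802).
True dip = arccos(n_z / |n|) = arccos(0.8124) = 35.7°.
Dip direction = azimuth of (n_x, n_y) = atan2(-0.332, -0.470) = 215°.

true dip 36°, dip direction 215°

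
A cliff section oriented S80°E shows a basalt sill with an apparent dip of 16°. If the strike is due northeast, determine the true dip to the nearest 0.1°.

19.3°

The section is 55° from the strike.
tan δ = tan α / sin β = tan 16° / sin 55° = 0.2867 / 0.8192 = 0.3501
δ = arctan(0.3501) = 19.29°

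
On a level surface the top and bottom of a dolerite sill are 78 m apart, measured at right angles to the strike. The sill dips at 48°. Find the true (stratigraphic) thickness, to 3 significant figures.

58.0 m

True thickness t = w · sin(dip) = 78 × sin 48°
t = 78 × 0.7431 = 57.965 m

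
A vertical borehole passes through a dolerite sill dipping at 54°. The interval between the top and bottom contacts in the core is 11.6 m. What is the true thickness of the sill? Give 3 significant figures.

True thickness t = h · cos(dip) = 11.6 × cos 54°
t = 11.6 × 0.5878 = 6.818 m

6.82 m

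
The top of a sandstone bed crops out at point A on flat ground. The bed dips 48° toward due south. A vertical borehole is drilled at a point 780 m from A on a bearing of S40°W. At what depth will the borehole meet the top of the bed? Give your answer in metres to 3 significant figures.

The hole lies 40° from the dip direction, so the down-dip offset is 780 × cos 40° = 597.51 m.
Depth = down-dip offset × tan(dip) = 597.51 × tan 48° = 597.51 × 1.1106
Depth = 663.61 m

664 m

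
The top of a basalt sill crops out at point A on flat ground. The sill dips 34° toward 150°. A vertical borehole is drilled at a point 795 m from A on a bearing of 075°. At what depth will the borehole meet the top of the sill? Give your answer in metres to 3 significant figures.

The hole lies 75° from the dip direction, so the down-dip offset is 795 × cos 75° = 205.76 m.
Depth = down-dip offset × tan(dip) = 205.76 × tan 34° = 205.76 × 0.6745
Depth = 138.79 m

139 m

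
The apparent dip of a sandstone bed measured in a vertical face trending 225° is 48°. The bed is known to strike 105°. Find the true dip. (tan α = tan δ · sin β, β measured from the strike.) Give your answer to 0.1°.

52.1°

β = acute angle between strike 105° and section 225° = 60°.
tan(true dip) = tan 48° / sin 60° = 1.2824
true dip = arctan 1.2824 = 52.05°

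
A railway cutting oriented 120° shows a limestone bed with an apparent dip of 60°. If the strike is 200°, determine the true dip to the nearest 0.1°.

60.4°

The section is 80° from the strike.
tan(true dip) = tan 60° / sin 80° = 1.7588
true dip = arctan 1.7588 = 60.38°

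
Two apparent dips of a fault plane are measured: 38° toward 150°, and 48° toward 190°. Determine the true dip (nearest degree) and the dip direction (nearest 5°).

Each apparent-dip line lies in the plane. As unit vectors (x east, y north, z up), v₁ plunges 38°→150° and v₂ plunges 48°→190°.
n = v₁ × v₂ = (-0.101, -0.364, 0.339) (taken with n_z > 0).
tan δ = √(n_x²+n_y²)/n_z = 0.378/0.339, so δ = 48.1°.
The horizontal component of n points toward azimuth atan2(n_x, n_y) = 196°, the dip direction.

true dip 48°, dip direction 195°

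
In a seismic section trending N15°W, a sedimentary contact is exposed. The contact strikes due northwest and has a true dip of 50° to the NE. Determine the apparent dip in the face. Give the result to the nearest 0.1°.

30.8°

The section lies 30° from the strike.
tan(apparent dip) = tan 50° · sin 30° = 0.5959
α = arctan(0.5959) = 30.79°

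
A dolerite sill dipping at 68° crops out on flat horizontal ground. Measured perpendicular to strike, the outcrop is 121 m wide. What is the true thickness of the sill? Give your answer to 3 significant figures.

True thickness t = w · sin(dip) = 121 × sin 68°
t = 121 × 0.9272 = 112.189 m

112 m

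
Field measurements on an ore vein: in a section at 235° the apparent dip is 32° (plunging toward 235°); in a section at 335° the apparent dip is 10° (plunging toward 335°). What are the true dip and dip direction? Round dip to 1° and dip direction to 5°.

Represent each trace as a vector plunging at its apparent dip toward its trend (east-north-up frame): v₁ = (-0.695, -0.486, -0.530), v₂ = (-0.416, 0.893, -0.174).
n = v₁ × v₂ = (-0.557, -0.100, 0.822) (taken with n_z > 0).
tan δ = √(n_x²+n_y²)/n_z = 0.566/0.822, so δ = 34.5°.
Dip direction = azimuth of (n_x, n_y) = atan2(-0.557, -0.100) = 260°.

true dip 35°, dip direction 260°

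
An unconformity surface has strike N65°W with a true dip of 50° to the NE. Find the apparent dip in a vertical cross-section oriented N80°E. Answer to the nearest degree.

34°

The section lies 35° from the strike.
tan(apparent dip) = tan 50° · sin 35° = 0.6836
α = arctan(0.6836) = 34.36°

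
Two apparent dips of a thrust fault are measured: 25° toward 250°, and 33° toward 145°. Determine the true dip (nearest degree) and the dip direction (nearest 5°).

true dip 43°, dip direction 190°

Represent each trace as a vector plunging at its apparent dip toward its trend (east-north-up frame): v₁ = (-0.852, -0.310, -0.423), v₂ = (0.481, -0.687, -0.545).
n = v₁ × v₂ = (-0.122, -0.667, 0.734) (taken with n_z > 0).
tan δ = √(n_x²+n_y²)/n_z = 0.678/0.734, so δ = 42.7°.
Dip direction = azimuth of (n_x, n_y) = atan2(-0.122, -0.667) = 190°.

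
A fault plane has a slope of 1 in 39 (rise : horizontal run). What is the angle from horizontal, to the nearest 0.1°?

tan θ = 1/39 = 0.0256
θ = arctan(0.0256) = 1.47°

1.5°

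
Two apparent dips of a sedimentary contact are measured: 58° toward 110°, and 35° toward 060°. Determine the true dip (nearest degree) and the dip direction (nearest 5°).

true dip 59°, dip direction 125°

The two traces are lines in the plane: v₁ = (sin 110°·cos 58°, cos 110°·cos 58°, −sin 58°), v₂ = (sin 60°·cos 35°, cos 60°·cos 35°, −sin 35°).
The plane normal is n = v₁ × v₂ ∝ (0.451, -0.316, 0.333).
tan δ = √(n_x²+n_y²)/n_z = 0.551/0.333, so δ = 58.9°.
Dip direction = atan2(0.451, -0.316) = 125° (azimuth of n's horizontal projection).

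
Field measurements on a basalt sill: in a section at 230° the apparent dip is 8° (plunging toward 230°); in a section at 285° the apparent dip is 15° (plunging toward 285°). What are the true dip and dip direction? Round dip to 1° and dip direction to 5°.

true dip 15°, dip direction 290°

Each apparent-dip line lies in the plane. As unit vectors (x east, y north, z up), v₁ plunges 8°→230° and v₂ plunges 15°→285°.
Cross product v₁ × v₂ gives the pole to the plane: n ∝ (-0.200, 0.066, 0.784).
Dip δ = arctan(|n_h|/n_z) = arctan(0.210/0.784) = 15.0°.
The horizontal component of n points toward azimuth atan2(n_x, n_y) = 288°, the dip direction.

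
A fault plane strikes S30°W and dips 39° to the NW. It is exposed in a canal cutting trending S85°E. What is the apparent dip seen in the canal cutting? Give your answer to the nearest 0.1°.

36.3°

The strike is S30°W and the section trends S85°E; the acute angle between them is β = 65°.
tan(apparent dip) = tan 39° · sin 65° = 0.7339
apparent dip = arctan 0.7339 = 36.28°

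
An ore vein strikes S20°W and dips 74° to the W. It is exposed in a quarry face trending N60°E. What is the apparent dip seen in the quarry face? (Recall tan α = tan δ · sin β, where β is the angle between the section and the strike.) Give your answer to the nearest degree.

66°

The section lies 40° from the strike.
tan α = tan 74° × sin 40° = 3.4874 × 0.6428 = 2.2417
α = arctan(2.2417) = 65.96°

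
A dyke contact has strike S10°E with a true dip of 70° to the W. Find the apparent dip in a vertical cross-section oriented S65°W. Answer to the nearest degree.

69°

The strike is S10°E and the section trends S65°W; the acute angle between them is β = 75°.
tan(apparent dip) = tan 70° · sin 75° = 2.6539
α = arctan(2.6539) = 69.35°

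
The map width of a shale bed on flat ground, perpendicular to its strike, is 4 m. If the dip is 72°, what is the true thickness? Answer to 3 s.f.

True thickness t = w · sin(dip) = 4 × sin 72°
t = 4 × 0.9511 = 3.804 m

3.80 m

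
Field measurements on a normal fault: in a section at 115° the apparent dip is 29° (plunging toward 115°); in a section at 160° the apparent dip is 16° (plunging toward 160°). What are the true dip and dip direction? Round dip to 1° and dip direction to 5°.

true dip 30°, dip direction 100°

The two traces are lines in the plane: v₁ = (sin 115°·cos 29°, cos 115°·cos 29°, −sin 29°), v₂ = (sin 160°·cos 16°, cos 160°·cos 16°, −sin 16°).
Cross product v₁ × v₂ gives the pole to the plane: n ∝ (0.336, -0.059, 0.594).
True dip = arccos(n_z / |n|) = arccos(0.8673) = 29.9°.
Dip direction = azimuth of (n_x, n_y) = atan2(0.336, -0.059) = 100°.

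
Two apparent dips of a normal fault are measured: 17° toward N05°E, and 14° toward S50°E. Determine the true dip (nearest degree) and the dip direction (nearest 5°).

Each apparent-dip line lies in the plane. As unit vectors (x east, y north, z up), v₁ plunges 17°→N05°E and v₂ plunges 14°→S50°E.
The plane normal is n = v₁ × v₂ ∝ (0.413, 0.197, 0.760).
Dip δ = arctan(|n_h|/n_z) = arctan(0.457/0.760) = 31.0°.
Dip direction = atan2(0.413, 0.197) = 64° (azimuth of n's horizontal projection).

true dip 31°, dip direction 065°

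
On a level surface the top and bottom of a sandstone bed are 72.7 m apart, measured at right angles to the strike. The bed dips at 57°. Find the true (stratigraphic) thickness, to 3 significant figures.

True thickness t = w · sin(dip) = 72.7 × sin 57°
t = 72.7 × 0.8387 = 60.971 m

61.0 m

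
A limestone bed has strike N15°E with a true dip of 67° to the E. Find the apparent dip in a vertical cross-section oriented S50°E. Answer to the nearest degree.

The strike is N15°E and the section trends S50°E; the acute angle between them is β = 65°.
tan α = tan 67° × sin 65° = 2.3559 × 0.9063 = 2.1351
apparent dip = arctan 2.1351 = 64.90°

65°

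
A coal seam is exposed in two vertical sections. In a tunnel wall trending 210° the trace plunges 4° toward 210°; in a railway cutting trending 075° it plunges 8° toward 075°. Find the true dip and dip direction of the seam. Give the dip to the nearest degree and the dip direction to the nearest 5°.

The two traces are lines in the plane: v₁ = (sin 210°·cos 4°, cos 210°·cos 4°, −sin 4°), v₂ = (sin 75°·cos 8°, cos 75°·cos 8°, −sin 8°).
n = v₁ × v₂ = (0.138, -0.136, 0.699) (taken with n_z > 0).
tan δ = √(n_x²+n_y²)/n_z = 0.194/0.699, so δ = 15.5°.
The horizontal component of n points toward azimuth atan2(n_x, n_y) = 135°, the dip direction.

true dip 16°, dip direction 135°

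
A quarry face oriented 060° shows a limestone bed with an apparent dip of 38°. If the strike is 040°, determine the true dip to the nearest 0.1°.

β = acute angle between strike 040° and section 060° = 20°.
tan δ = tan α / sin β = tan 38° / sin 20° = 0.7813 / 0.3420 = 2.2843
true dip = arctan 2.2843 = 66.36°

66.4°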